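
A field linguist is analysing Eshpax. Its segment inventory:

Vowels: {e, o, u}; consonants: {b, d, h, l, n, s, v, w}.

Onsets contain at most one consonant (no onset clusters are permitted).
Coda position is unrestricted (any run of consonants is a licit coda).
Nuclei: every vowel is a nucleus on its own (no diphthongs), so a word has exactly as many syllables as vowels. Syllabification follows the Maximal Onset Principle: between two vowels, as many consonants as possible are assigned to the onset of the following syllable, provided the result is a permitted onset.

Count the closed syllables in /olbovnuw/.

Nuclei (vowels): o, o, u → 3 syllables.
Between /o/ (V1) and /o/ (V2): /lb/; trying suffixes from longest down, /b/ is the first permitted one, so coda /l/ | onset /b/.
Between /o/ (V2) and /u/ (V3): /vn/ splits as /v/ + /n/ (/n/ is the longest suffix that is a licit onset).
Result: ol.bov.nuw.
Classifying each syllable: /ol/ (closed), /bov/ (closed), /nuw/ (closed).
Closed syllables: 3.

3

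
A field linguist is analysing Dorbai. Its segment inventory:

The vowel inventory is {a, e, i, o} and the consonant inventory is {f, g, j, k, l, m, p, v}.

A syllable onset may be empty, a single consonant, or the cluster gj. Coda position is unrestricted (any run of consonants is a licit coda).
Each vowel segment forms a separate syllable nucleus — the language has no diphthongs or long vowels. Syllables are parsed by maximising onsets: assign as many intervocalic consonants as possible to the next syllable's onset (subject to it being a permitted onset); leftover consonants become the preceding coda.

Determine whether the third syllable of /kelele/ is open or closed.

Vowels present: e, e, e; each is a nucleus, giving 3 syllables.
Between /e/ (V1) and /e/ (V2): just /l/ — single C goes to the following onset.
Between /e/ (V2) and /e/ (V3): /l/ is a single consonant, so it becomes the next onset.
Syllabification: ke.le.le.
Syllable 3 is /le/; it ends in its nucleus with no coda, so it is open.

open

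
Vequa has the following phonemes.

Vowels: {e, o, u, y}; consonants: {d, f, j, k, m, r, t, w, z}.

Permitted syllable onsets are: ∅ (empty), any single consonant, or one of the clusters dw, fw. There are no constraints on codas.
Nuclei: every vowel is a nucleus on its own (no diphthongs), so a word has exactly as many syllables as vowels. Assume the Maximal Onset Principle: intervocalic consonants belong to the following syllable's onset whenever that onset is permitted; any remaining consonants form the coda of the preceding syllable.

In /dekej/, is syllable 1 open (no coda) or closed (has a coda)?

The vowels are e, e — 2 nuclei, so 2 syllables.
V1 /e/ – V2 /e/: just /k/ — single C goes to the following onset.
Putting it together: de.kej.
Syllable 1 is /de/; it ends in its nucleus with no coda, so it is open.

open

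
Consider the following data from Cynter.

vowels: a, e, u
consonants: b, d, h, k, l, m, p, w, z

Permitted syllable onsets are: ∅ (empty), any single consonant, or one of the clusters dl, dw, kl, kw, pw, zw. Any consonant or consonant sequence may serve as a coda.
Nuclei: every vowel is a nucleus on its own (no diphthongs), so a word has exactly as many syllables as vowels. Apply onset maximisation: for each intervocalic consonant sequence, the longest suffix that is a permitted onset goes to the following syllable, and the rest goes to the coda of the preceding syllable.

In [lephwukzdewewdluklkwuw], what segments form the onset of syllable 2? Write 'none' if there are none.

Vowels present: e, u, e, e, u, u; each is a nucleus, giving 6 syllables.
σ1/σ2 boundary: cluster /phw/ — the longest permitted-onset suffix is /w/; onset = /w/, preceding coda = /ph/.
σ2/σ3 boundary: /kzd/ — longest licit onset from the right is /d/, leaving /kz/ as coda.
σ3/σ4 boundary: /w/ is a single consonant, so it becomes the next onset.
σ4/σ5 boundary: cluster /wdl/ — the longest permitted-onset suffix is /dl/; onset = /dl/, preceding coda = /w/.
σ5/σ6 boundary: /klkw/ — longest licit onset from the right is /kw/, leaving /kl/ as coda.
Syllabification: leph.wukz.de.wew.dlukl.kwuw.
Syllable 2 is /wukz/: onset /w/, nucleus /u/, coda /kz/.

w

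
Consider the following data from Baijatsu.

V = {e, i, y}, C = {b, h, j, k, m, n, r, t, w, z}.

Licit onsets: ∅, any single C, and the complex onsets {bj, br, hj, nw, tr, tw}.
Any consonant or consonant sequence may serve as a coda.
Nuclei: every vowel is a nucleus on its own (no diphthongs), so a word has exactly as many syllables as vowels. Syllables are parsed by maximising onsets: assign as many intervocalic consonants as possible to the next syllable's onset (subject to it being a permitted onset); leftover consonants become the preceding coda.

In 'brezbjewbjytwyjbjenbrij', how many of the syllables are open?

Nuclei (vowels): e, e, y, y, e, i → 6 syllables.
/e…e/ gap (V1→V2): /zbj/ splits as /z/ + /bj/ (/bj/ is the longest suffix that is a licit onset).
/e…y/ gap (V2→V3): /wbj/ splits as /w/ + /bj/ (/bj/ is the longest suffix that is a licit onset).
/y…y/ gap (V3→V4): cluster /tw/ — /tw/ is itself a permitted onset, so the whole cluster goes right; preceding coda = ∅.
/y…e/ gap (V4→V5): cluster /jbj/ — the longest permitted-onset suffix is /bj/; onset = /bj/, preceding coda = /j/.
/e…i/ gap (V5→V6): cluster /nbr/ — the longest permitted-onset suffix is /br/; onset = /br/, preceding coda = /n/.
So the parse is brez.bjew.bjy.twyj.bjen.brij.
Classifying each syllable: /brez/ (closed), /bjew/ (closed), /bjy/ (open), /twyj/ (closed), /bjen/ (closed), /brij/ (closed).
Open syllables: 1.

1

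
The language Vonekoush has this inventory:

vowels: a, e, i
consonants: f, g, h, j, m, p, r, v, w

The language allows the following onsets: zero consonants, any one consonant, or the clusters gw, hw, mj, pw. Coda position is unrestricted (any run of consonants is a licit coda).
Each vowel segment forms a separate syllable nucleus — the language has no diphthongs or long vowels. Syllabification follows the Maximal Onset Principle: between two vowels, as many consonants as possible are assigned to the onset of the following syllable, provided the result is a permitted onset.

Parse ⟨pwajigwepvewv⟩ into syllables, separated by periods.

pwa.ji.gwep.vewv

Nuclei (vowels): a, i, e, e → 4 syllables.
σ1/σ2 boundary: /j/ is a single consonant, so it becomes the next onset.
σ2/σ3 boundary: cluster /gw/ — /gw/ is itself a permitted onset, so the whole cluster goes right; preceding coda = ∅.
σ3/σ4 boundary: /pv/ splits as /p/ + /v/ (/v/ is the longest suffix that is a licit onset).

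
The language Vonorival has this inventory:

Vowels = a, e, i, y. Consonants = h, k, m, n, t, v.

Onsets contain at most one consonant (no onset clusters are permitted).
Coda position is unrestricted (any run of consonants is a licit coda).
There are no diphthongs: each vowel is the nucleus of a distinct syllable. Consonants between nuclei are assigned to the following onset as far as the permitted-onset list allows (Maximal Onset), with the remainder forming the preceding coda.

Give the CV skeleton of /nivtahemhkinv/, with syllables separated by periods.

The vowels are i, a, e, i — 4 nuclei, so 4 syllables.
V1 /i/ – V2 /a/: /vt/ splits as /v/ + /t/ (/t/ is the longest suffix that is a licit onset).
V2 /a/ – V3 /e/: just /h/ — single C goes to the following onset.
V3 /e/ – V4 /i/: /mhk/ splits as /mh/ + /k/ (/k/ is the longest suffix that is a licit onset).
Syllabification: niv.ta.hemh.kinv.
Mapping each syllable to C/V: /niv/ → CVC, /ta/ → CV, /hemh/ → CVCC, /kinv/ → CVCC.

CVC.CV.CVCC.CVCC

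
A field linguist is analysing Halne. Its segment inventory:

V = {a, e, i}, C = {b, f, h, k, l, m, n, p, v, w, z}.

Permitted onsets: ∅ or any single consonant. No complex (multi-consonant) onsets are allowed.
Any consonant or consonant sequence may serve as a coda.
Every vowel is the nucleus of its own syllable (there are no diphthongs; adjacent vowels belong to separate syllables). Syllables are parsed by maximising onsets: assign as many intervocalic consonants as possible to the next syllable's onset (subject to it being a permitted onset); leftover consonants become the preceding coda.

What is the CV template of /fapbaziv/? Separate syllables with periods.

Vowels present: a, a, i; each is a nucleus, giving 3 syllables.
σ1/σ2 boundary: /pb/ — longest licit onset from the right is /b/, leaving /p/ as coda.
σ2/σ3 boundary: just /z/ — single C goes to the following onset.
Result: fap.ba.ziv.
Mapping each syllable to C/V: /fap/ → CVC, /ba/ → CV, /ziv/ → CVC.

CVC.CV.CVC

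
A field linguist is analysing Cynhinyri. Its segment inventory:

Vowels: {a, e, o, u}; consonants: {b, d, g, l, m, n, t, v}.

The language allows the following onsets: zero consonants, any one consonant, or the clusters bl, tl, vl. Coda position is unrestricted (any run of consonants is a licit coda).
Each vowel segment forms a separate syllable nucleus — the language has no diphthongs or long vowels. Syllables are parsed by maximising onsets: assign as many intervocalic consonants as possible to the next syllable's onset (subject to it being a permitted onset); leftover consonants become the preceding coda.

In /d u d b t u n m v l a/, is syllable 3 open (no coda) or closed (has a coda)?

Nuclei (vowels): u, u, a → 3 syllables.
Between /u/ (V1) and /u/ (V2): /dbt/; trying suffixes from longest down, /t/ is the first permitted one, so coda /db/ | onset /t/.
Between /u/ (V2) and /a/ (V3): /nmvl/ splits as /nm/ + /vl/ (/vl/ is the longest suffix that is a licit onset).
Result: dudb.tunm.vla.
Syllable 3 is /vla/; it ends in its nucleus with no coda, so it is open.

open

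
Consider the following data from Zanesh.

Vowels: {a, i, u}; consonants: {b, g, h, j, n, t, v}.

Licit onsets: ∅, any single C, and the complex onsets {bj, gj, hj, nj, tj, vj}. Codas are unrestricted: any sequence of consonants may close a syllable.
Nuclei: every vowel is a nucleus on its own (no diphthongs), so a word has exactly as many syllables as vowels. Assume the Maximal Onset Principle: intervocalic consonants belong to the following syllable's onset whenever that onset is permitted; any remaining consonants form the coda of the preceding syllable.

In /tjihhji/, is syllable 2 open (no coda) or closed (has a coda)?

Nuclei (vowels): i, i → 2 syllables.
Between /i/ (V1) and /i/ (V2): /hhj/; trying suffixes from longest down, /hj/ is the first permitted one, so coda /h/ | onset /hj/.
Syllabification: tjih.hji.
Syllable 2 is /hji/; it ends in its nucleus with no coda, so it is open.

open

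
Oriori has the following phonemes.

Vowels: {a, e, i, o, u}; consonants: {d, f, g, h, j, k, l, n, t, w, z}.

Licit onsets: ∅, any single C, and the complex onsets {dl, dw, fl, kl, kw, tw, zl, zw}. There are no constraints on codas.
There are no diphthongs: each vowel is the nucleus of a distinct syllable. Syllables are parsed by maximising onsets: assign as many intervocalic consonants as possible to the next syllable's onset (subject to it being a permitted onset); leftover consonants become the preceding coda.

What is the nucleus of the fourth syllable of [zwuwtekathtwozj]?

o

Vowels present: u, e, a, o; each is a nucleus, giving 4 syllables.
The fourth nucleus (vowel 4 from the left) is /o/.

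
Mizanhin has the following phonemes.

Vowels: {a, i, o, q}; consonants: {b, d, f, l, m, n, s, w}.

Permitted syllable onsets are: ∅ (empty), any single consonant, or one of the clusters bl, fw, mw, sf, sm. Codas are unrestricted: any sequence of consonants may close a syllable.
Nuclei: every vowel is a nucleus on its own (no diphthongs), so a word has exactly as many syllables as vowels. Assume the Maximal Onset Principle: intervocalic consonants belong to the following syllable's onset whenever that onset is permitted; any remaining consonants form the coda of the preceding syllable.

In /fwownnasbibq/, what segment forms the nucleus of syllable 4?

q

The vowels are o, a, i, q — 4 nuclei, so 4 syllables.
The fourth nucleus (vowel 4 from the left) is /q/.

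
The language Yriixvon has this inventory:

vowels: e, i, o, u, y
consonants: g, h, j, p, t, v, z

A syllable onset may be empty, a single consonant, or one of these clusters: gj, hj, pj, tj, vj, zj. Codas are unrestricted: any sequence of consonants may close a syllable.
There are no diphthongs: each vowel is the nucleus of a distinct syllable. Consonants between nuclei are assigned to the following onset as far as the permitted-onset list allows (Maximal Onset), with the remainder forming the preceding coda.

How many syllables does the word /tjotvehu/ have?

Vowels present: o, e, u; each is a nucleus, giving 3 syllables.

3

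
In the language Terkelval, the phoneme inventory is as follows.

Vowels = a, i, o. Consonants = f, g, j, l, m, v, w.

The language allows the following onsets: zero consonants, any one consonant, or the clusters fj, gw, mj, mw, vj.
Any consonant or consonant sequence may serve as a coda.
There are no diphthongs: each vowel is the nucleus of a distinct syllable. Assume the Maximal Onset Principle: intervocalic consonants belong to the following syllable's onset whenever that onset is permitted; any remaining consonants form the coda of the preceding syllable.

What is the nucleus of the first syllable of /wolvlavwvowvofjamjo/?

o

Nuclei (vowels): o, a, o, o, a, o → 6 syllables.
The first nucleus (vowel 1 from the left) is /o/.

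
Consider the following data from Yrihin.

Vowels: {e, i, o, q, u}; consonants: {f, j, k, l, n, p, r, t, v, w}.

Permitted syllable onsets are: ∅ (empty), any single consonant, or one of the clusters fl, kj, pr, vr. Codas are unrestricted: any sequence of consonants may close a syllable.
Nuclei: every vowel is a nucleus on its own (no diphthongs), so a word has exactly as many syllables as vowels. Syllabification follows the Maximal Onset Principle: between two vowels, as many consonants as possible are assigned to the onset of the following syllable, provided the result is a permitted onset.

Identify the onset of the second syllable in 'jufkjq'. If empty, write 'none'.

kj

Nuclei (vowels): u, q → 2 syllables.
Between /u/ (V1) and /q/ (V2): /fkj/ splits as /f/ + /kj/ (/kj/ is the longest suffix that is a licit onset).
Syllabification: juf.kjq.
Syllable 2 is /kjq/: onset /kj/, nucleus /q/, coda ∅.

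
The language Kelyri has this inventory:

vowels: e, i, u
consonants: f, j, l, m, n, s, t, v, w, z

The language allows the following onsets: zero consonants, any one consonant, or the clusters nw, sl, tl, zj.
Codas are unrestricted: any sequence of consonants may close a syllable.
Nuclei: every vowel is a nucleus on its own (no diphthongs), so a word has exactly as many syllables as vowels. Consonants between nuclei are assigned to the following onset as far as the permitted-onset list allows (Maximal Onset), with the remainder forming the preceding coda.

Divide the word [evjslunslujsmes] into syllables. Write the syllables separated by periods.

The vowels are e, u, u, e — 4 nuclei, so 4 syllables.
σ1/σ2 boundary: /vjsl/; trying suffixes from longest down, /sl/ is the first permitted one, so coda /vj/ | onset /sl/.
σ2/σ3 boundary: /nsl/; trying suffixes from longest down, /sl/ is the first permitted one, so coda /n/ | onset /sl/.
σ3/σ4 boundary: /jsm/ splits as /js/ + /m/ (/m/ is the longest suffix that is a licit onset).

evj.slun.slujs.mes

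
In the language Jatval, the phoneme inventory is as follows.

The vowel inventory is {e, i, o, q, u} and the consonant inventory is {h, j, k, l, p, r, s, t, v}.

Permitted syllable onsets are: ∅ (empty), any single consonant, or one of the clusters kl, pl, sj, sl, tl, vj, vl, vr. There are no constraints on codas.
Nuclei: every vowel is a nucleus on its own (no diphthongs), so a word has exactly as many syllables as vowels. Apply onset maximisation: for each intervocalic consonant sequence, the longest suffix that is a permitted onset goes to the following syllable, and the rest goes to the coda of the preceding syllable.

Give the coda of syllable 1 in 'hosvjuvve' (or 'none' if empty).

The vowels are o, u, e — 3 nuclei, so 3 syllables.
V1 /o/ – V2 /u/: /svj/ splits as /s/ + /vj/ (/vj/ is the longest suffix that is a licit onset).
V2 /u/ – V3 /e/: /vv/; trying suffixes from longest down, /v/ is the first permitted one, so coda /v/ | onset /v/.
So the parse is hos.vjuv.ve.
Syllable 1 is /hos/: onset /h/, nucleus /o/, coda /s/.

s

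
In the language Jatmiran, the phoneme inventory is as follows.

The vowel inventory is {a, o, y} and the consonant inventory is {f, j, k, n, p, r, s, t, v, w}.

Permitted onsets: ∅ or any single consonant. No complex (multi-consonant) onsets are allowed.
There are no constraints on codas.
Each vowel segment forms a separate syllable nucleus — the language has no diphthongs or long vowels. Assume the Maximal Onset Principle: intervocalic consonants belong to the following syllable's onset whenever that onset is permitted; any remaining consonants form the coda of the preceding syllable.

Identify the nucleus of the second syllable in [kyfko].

The vowels are y, o — 2 nuclei, so 2 syllables.
The second nucleus (vowel 2 from the left) is /o/.

o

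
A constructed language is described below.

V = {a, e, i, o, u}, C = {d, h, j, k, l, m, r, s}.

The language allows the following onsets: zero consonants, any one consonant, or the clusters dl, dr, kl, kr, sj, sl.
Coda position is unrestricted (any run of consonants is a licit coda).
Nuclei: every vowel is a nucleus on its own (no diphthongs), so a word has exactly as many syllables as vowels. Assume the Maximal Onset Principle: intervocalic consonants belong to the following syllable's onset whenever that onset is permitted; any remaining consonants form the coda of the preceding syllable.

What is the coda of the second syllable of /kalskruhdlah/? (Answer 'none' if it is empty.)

h

Nuclei (vowels): a, u, a → 3 syllables.
V1 /a/ – V2 /u/: /lskr/ splits as /ls/ + /kr/ (/kr/ is the longest suffix that is a licit onset).
V2 /u/ – V3 /a/: cluster /hdl/ — the longest permitted-onset suffix is /dl/; onset = /dl/, preceding coda = /h/.
Putting it together: kals.kruh.dlah.
Syllable 2 is /kruh/: onset /kr/, nucleus /u/, coda /h/.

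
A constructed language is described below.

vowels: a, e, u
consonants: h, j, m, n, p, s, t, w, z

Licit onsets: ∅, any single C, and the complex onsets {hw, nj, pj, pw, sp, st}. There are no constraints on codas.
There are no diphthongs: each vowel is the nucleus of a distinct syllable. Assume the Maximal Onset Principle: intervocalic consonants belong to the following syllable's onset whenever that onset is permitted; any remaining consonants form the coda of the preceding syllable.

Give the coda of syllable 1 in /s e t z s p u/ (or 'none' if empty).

Nuclei (vowels): e, u → 2 syllables.
V1 /e/ – V2 /u/: /tzsp/; trying suffixes from longest down, /sp/ is the first permitted one, so coda /tz/ | onset /sp/.
So the parse is setz.spu.
Syllable 1 is /setz/: onset /s/, nucleus /e/, coda /tz/.

tz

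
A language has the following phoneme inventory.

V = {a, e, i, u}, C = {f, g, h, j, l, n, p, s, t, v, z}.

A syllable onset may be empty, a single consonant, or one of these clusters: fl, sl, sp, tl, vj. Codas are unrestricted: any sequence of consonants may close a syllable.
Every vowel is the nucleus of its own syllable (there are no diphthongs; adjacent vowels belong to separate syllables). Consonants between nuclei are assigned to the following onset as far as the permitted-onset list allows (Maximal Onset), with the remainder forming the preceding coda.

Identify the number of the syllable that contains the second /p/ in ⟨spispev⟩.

2

The vowels are i, e — 2 nuclei, so 2 syllables.
/i…e/ gap (V1→V2): cluster /sp/ — /sp/ is itself a permitted onset, so the whole cluster goes right; preceding coda = ∅.
Syllabification: spi.spev.
The second /p/ is in the onset of syllable 2 (/spev/).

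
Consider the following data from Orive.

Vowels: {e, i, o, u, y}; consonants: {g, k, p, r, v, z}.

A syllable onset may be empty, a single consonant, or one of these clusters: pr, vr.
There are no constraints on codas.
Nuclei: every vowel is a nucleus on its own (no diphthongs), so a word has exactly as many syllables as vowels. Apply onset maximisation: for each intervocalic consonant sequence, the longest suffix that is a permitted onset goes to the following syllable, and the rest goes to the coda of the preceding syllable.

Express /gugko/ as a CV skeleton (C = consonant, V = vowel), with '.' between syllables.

CVC.CV

The vowels are u, o — 2 nuclei, so 2 syllables.
/u…o/ gap (V1→V2): /gk/ — longest licit onset from the right is /k/, leaving /g/ as coda.
Result: gug.ko.
Mapping each syllable to C/V: /gug/ → CVC, /ko/ → CV.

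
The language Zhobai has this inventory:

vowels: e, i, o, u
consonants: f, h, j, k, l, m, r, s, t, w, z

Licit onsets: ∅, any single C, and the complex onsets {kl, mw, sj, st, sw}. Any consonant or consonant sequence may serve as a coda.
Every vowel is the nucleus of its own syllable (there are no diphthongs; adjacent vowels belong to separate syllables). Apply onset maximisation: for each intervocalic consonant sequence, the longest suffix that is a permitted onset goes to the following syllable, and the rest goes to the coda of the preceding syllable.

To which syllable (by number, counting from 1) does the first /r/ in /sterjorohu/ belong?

1

Vowels present: e, o, o, u; each is a nucleus, giving 4 syllables.
V1 /e/ – V2 /o/: /rj/; trying suffixes from longest down, /j/ is the first permitted one, so coda /r/ | onset /j/.
V2 /o/ – V3 /o/: just /r/ — single C goes to the following onset.
V3 /o/ – V4 /u/: /h/ → onset of the next syllable (single consonants are always licit onsets).
So the parse is ster.jo.ro.hu.
The first /r/ is in the coda of syllable 1 (/ster/).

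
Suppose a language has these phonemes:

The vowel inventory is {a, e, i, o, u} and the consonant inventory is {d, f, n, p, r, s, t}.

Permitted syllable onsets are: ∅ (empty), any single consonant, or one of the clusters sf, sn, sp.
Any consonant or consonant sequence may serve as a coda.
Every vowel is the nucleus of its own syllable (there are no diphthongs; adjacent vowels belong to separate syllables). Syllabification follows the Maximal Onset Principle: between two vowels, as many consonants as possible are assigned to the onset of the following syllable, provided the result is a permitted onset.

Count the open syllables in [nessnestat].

The vowels are e, e, a — 3 nuclei, so 3 syllables.
σ1/σ2 boundary: /ssn/; trying suffixes from longest down, /sn/ is the first permitted one, so coda /s/ | onset /sn/.
σ2/σ3 boundary: cluster /st/ — the longest permitted-onset suffix is /t/; onset = /t/, preceding coda = /s/.
Result: nes.snes.tat.
Classifying each syllable: /nes/ (closed), /snes/ (closed), /tat/ (closed).
Open syllables: 0.

0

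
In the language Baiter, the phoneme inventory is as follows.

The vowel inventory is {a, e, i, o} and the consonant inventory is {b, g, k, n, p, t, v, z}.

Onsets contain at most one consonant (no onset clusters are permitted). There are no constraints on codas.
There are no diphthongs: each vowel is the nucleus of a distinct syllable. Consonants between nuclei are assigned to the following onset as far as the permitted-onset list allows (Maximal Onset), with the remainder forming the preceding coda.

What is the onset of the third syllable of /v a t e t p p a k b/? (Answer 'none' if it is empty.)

p

The vowels are a, e, a — 3 nuclei, so 3 syllables.
V1 /a/ – V2 /e/: just /t/ — single C goes to the following onset.
V2 /e/ – V3 /a/: /tpp/; trying suffixes from longest down, /p/ is the first permitted one, so coda /tp/ | onset /p/.
Putting it together: va.tetp.pakb.
Syllable 3 is /pakb/: onset /p/, nucleus /a/, coda /kb/.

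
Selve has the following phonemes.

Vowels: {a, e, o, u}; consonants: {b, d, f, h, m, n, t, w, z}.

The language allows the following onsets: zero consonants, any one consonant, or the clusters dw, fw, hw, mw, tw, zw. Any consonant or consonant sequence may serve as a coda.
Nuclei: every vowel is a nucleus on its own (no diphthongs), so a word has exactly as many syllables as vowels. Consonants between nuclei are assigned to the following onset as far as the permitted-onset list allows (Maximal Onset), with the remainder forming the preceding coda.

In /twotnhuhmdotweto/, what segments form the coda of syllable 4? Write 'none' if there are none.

The vowels are o, u, o, e, o — 5 nuclei, so 5 syllables.
Between /o/ (V1) and /u/ (V2): cluster /tnh/ — the longest permitted-onset suffix is /h/; onset = /h/, preceding coda = /tn/.
Between /u/ (V2) and /o/ (V3): /hmd/; trying suffixes from longest down, /d/ is the first permitted one, so coda /hm/ | onset /d/.
Between /o/ (V3) and /e/ (V4): /tw/ is a licit onset in full, so it all attaches to the next syllable.
Between /e/ (V4) and /o/ (V5): just /t/ — single C goes to the following onset.
So the parse is twotn.huhm.do.twe.to.
Syllable 4 is /twe/: onset /tw/, nucleus /e/, coda ∅.

none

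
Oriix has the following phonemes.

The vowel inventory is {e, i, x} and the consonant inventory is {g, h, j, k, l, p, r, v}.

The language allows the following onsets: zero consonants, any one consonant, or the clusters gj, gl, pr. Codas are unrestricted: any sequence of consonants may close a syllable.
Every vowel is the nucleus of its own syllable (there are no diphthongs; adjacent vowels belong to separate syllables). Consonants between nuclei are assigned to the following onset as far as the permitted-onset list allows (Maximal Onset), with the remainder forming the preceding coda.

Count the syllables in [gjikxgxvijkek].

Vowels present: i, x, x, i, e; each is a nucleus, giving 5 syllables.

5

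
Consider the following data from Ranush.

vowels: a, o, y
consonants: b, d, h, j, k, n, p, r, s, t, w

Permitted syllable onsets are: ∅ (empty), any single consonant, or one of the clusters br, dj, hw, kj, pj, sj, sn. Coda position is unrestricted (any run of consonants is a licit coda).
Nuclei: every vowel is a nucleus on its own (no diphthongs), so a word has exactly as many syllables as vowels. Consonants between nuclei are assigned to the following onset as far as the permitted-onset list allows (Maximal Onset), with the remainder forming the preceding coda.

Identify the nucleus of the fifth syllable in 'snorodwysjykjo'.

The vowels are o, o, y, y, o — 5 nuclei, so 5 syllables.
The fifth nucleus (vowel 5 from the left) is /o/.

o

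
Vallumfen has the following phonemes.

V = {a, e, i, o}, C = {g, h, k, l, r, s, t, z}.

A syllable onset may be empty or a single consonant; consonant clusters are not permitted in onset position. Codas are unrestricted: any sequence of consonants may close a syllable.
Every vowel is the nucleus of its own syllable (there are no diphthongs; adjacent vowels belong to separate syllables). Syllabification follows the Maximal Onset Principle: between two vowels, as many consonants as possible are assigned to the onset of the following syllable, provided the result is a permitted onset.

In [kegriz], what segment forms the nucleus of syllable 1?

The vowels are e, i — 2 nuclei, so 2 syllables.
The first nucleus (vowel 1 from the left) is /e/.

e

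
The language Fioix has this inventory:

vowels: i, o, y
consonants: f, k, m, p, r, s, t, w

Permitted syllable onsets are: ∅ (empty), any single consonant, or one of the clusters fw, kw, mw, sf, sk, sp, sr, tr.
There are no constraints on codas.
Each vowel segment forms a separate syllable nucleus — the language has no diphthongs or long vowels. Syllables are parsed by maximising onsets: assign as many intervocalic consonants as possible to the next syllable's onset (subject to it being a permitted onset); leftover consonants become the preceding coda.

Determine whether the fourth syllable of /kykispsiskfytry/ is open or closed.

Nuclei (vowels): y, i, i, y, y → 5 syllables.
/y…i/ gap (V1→V2): just /k/ — single C goes to the following onset.
/i…i/ gap (V2→V3): cluster /sps/ — the longest permitted-onset suffix is /s/; onset = /s/, preceding coda = /sp/.
/i…y/ gap (V3→V4): /skf/ — longest licit onset from the right is /f/, leaving /sk/ as coda.
/y…y/ gap (V4→V5): cluster /tr/ — /tr/ is itself a permitted onset, so the whole cluster goes right; preceding coda = ∅.
Syllabification: ky.kisp.sisk.fy.try.
Syllable 4 is /fy/; it ends in its nucleus with no coda, so it is open.

open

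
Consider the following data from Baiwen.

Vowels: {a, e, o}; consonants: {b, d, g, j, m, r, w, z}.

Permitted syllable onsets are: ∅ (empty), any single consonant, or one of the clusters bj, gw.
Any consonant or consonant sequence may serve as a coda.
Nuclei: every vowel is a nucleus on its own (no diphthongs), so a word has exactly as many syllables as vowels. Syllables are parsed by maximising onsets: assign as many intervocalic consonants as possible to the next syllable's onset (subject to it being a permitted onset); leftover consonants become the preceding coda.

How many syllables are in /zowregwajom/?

4

The vowels are o, e, a, o — 4 nuclei, so 4 syllables.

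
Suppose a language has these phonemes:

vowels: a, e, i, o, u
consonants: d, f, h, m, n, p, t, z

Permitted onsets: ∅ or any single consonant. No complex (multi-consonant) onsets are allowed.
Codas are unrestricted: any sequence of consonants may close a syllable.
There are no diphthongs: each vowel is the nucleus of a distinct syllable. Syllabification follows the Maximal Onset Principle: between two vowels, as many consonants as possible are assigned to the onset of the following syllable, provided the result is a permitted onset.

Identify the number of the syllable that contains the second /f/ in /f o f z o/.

The vowels are o, o — 2 nuclei, so 2 syllables.
/o…o/ gap (V1→V2): cluster /fz/ — the longest permitted-onset suffix is /z/; onset = /z/, preceding coda = /f/.
Result: fof.zo.
The second /f/ is in the coda of syllable 1 (/fof/).

1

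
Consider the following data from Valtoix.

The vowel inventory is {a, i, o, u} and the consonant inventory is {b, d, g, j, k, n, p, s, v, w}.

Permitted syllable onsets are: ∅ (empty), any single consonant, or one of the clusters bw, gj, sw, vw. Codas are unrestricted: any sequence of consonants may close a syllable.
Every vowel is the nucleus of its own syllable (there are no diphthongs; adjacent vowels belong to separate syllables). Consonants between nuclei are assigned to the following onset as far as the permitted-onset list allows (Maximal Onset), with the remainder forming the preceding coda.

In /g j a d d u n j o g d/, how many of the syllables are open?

0

The vowels are a, u, o — 3 nuclei, so 3 syllables.
/a…u/ gap (V1→V2): /dd/ — longest licit onset from the right is /d/, leaving /d/ as coda.
/u…o/ gap (V2→V3): cluster /nj/ — the longest permitted-onset suffix is /j/; onset = /j/, preceding coda = /n/.
Syllabification: gjad.dun.jogd.
Classifying each syllable: /gjad/ (closed), /dun/ (closed), /jogd/ (closed).
Open syllables: 0.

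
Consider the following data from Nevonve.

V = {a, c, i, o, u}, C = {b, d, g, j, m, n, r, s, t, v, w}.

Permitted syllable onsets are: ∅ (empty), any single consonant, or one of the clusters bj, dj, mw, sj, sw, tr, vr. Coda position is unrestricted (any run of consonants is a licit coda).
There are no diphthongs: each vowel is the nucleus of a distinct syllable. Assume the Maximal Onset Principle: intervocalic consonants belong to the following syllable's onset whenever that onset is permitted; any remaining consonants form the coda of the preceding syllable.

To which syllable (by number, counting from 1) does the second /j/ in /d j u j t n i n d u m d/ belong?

The vowels are u, i, u — 3 nuclei, so 3 syllables.
V1 /u/ – V2 /i/: /jtn/ — longest licit onset from the right is /n/, leaving /jt/ as coda.
V2 /i/ – V3 /u/: cluster /nd/ — the longest permitted-onset suffix is /d/; onset = /d/, preceding coda = /n/.
Result: djujt.nin.dumd.
The second /j/ is in the coda of syllable 1 (/djujt/).

1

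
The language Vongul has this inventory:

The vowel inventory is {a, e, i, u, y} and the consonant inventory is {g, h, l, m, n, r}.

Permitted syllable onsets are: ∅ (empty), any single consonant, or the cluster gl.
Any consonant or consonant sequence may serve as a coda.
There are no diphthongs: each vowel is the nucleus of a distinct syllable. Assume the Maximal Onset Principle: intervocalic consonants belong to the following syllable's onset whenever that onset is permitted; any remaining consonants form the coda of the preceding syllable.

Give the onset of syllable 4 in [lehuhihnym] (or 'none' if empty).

n

The vowels are e, u, i, y — 4 nuclei, so 4 syllables.
/e…u/ gap (V1→V2): /h/ is a single consonant, so it becomes the next onset.
/u…i/ gap (V2→V3): /h/ → onset of the next syllable (single consonants are always licit onsets).
/i…y/ gap (V3→V4): /hn/ — longest licit onset from the right is /n/, leaving /h/ as coda.
So the parse is le.hu.hih.nym.
Syllable 4 is /nym/: onset /n/, nucleus /y/, coda /m/.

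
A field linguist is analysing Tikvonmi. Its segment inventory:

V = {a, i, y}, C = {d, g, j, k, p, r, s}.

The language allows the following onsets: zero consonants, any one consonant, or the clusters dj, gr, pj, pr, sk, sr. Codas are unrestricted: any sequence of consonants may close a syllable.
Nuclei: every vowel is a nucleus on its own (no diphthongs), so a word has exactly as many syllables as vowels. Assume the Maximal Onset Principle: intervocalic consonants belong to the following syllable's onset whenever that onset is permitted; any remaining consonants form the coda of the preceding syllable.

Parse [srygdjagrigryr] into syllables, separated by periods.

sryg.dja.gri.gryr

Nuclei (vowels): y, a, i, y → 4 syllables.
/y…a/ gap (V1→V2): cluster /gdj/ — the longest permitted-onset suffix is /dj/; onset = /dj/, preceding coda = /g/.
/a…i/ gap (V2→V3): /gr/ is a licit onset in full, so it all attaches to the next syllable.
/i…y/ gap (V3→V4): /gr/ is a licit onset in full, so it all attaches to the next syllable.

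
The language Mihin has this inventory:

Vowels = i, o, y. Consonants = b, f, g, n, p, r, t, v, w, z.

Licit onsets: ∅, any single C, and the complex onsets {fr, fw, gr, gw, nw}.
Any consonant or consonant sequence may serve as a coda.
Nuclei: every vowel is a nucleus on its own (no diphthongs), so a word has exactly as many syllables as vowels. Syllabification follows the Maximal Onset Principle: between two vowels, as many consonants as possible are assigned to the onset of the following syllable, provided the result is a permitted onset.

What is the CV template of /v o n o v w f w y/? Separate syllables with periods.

CV.CVCC.CCV

Nuclei (vowels): o, o, y → 3 syllables.
V1 /o/ – V2 /o/: just /n/ — single C goes to the following onset.
V2 /o/ – V3 /y/: cluster /vwfw/ — the longest permitted-onset suffix is /fw/; onset = /fw/, preceding coda = /vw/.
Result: vo.novw.fwy.
Mapping each syllable to C/V: /vo/ → CV, /novw/ → CVCC, /fwy/ → CCV.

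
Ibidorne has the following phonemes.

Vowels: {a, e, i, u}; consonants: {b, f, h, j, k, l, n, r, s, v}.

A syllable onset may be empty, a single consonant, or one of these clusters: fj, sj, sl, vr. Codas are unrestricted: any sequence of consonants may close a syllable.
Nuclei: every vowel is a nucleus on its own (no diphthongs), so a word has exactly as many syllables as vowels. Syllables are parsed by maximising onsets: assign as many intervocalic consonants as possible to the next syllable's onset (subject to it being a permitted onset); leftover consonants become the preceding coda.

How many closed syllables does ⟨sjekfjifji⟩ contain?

1

Nuclei (vowels): e, i, i → 3 syllables.
σ1/σ2 boundary: cluster /kfj/ — the longest permitted-onset suffix is /fj/; onset = /fj/, preceding coda = /k/.
σ2/σ3 boundary: /fj/ is a licit onset in full, so it all attaches to the next syllable.
So the parse is sjek.fji.fji.
Classifying each syllable: /sjek/ (closed), /fji/ (open), /fji/ (open).
Closed syllables: 1.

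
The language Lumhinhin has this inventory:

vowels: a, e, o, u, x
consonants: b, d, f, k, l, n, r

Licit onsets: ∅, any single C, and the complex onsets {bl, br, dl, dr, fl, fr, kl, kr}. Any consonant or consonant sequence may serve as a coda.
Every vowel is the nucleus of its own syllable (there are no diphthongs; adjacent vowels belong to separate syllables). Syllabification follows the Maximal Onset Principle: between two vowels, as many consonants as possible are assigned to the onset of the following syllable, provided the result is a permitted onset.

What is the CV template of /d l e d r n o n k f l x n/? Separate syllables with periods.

CCVCC.CVCC.CCVC

The vowels are e, o, x — 3 nuclei, so 3 syllables.
σ1/σ2 boundary: /drn/; trying suffixes from longest down, /n/ is the first permitted one, so coda /dr/ | onset /n/.
σ2/σ3 boundary: cluster /nkfl/ — the longest permitted-onset suffix is /fl/; onset = /fl/, preceding coda = /nk/.
Syllabification: dledr.nonk.flxn.
Mapping each syllable to C/V: /dledr/ → CCVCC, /nonk/ → CVCC, /flxn/ → CCVC.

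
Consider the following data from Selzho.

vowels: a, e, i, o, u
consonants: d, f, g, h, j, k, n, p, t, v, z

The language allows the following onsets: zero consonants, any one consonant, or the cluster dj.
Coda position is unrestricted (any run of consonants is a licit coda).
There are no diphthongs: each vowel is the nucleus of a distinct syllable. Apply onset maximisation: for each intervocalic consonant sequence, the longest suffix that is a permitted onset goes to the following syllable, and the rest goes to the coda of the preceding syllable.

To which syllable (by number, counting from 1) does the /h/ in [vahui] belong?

The vowels are a, u, i — 3 nuclei, so 3 syllables.
/a…u/ gap (V1→V2): just /h/ — single C goes to the following onset.
/u…i/ gap (V2→V3): hiatus — the boundary sits between the two vowels.
So the parse is va.hu.i.
The /h/ is in the onset of syllable 2 (/hu/).

2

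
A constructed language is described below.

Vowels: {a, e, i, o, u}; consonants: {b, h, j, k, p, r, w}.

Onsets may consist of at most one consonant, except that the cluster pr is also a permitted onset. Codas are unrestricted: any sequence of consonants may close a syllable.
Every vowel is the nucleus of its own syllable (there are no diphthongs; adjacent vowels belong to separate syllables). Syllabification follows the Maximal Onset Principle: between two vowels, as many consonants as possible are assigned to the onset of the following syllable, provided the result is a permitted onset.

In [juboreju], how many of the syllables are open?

The vowels are u, o, e, u — 4 nuclei, so 4 syllables.
/u…o/ gap (V1→V2): /b/ → onset of the next syllable (single consonants are always licit onsets).
/o…e/ gap (V2→V3): /r/ → onset of the next syllable (single consonants are always licit onsets).
/e…u/ gap (V3→V4): /j/ is a single consonant, so it becomes the next onset.
Syllabification: ju.bo.re.ju.
Classifying each syllable: /ju/ (open), /bo/ (open), /re/ (open), /ju/ (open).
Open syllables: 4.

4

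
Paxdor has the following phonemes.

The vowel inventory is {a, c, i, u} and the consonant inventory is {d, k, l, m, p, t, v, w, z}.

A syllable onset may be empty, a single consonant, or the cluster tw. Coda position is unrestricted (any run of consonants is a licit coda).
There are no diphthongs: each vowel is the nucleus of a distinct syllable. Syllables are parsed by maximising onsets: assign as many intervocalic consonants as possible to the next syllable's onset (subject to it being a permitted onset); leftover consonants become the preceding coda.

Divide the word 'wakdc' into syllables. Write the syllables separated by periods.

wak.dc

Nuclei (vowels): a, c → 2 syllables.
σ1/σ2 boundary: /kd/ — longest licit onset from the right is /d/, leaving /k/ as coda.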